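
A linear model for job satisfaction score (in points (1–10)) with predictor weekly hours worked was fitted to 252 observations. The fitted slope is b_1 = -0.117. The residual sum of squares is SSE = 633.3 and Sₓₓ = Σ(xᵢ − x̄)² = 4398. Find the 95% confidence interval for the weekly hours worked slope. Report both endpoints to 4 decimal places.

MSE = SSE/(n − 2) = 633.3/250 = 2.5332.
SE(b_1) = √(MSE/Sₓₓ) = √(2.5332/4398) = 0.0239998.
df = n − 2 = 250.
t* = t_{0.025, 250} = 1.969498.
Margin = t* × SE = 1.969498 × 0.0239998 = 0.047268.
CI: -0.117 ± 0.047268 → (-0.1643, -0.0697).
With 95% confidence, each one-unit increase in weekly hours worked is associated with a change of between -0.1643 and -0.0697 points (1–10) in job satisfaction score.

(-0.1643, -0.0697)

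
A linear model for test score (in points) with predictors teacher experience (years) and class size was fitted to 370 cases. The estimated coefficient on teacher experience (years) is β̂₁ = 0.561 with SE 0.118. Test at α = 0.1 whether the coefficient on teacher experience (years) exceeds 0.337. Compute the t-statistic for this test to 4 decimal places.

t = 1.8983

H₀: β₁ = 0.337 vs H₁: β₁ > 0.337.
t = (β̂₁ − β₁⁰)/SE = (0.561 − 0.337) / 0.118 = 1.8983.
df = n − k − 1 = 370 − 2 − 1 = 367.
One-sided p ≈ 0.0292, which is < 0.1, so reject H₀.
There is evidence that the true slope on teacher experience (years) exceeds 0.337 points per unit, holding the other predictors fixed.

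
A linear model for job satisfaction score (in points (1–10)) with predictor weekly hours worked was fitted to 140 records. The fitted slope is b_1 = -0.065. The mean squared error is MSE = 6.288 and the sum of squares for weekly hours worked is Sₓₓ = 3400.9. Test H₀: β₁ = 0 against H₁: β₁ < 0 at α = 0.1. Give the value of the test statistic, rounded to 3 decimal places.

SE(b_1) = √(MSE/Sₓₓ) = √(6.288/3400.9) = 0.0429991.
t = -0.065 / 0.0429991 = -1.512.
df = n − 2 = 138.
One-sided p ≈ 0.0665, which is < 0.1, so reject H₀.
There is evidence that the true slope on weekly hours worked is negative.

t = -1.512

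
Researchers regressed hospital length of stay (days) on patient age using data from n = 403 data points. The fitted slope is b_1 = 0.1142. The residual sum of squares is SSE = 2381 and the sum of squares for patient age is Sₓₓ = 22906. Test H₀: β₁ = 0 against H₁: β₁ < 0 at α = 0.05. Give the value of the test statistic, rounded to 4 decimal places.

MSE = SSE/(n − 2) = 2381/401 = 5.93766.
SE(b_1) = √(MSE/Sₓₓ) = √(5.93766/22906) = 0.0161003.
t = 0.1142 / 0.0161003 = 7.0931.
df = n − 2 = 401.
One-sided p ≈ 1.0000, which is ≥ 0.05, so fail to reject H₀.
The data do not give significant evidence that the true slope on patient age is negative.

t = 7.0931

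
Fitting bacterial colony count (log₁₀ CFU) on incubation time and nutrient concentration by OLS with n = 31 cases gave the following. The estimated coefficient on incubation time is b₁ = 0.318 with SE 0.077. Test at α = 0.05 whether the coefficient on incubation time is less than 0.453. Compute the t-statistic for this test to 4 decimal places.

H₀: β₁ = 0.453 vs H₁: β₁ < 0.453.
t = (b₁ − β₁⁰)/SE = (0.318 − 0.453) / 0.077 = -1.7532.
df = n − k − 1 = 31 − 2 − 1 = 28.
One-sided p ≈ 0.0453, which is < 0.05, so reject H₀.
There is evidence that the true slope on incubation time is below 0.453 log₁₀ CFU per unit, holding the other predictors fixed.

t = -1.7532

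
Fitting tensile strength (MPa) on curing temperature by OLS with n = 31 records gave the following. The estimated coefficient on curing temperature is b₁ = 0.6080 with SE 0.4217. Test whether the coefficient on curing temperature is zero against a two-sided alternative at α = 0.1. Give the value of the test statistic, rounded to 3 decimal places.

H₀: β₁ = 0 vs H₁: β₁ ≠ 0.
t = (b₁ − β₁⁰)/SE = 0.6080 / 0.4217 = 1.442.
df = n − 2 = 31 − 2 = 29.
Two-sided p ≈ 0.1601, which is ≥ 0.1, so fail to reject H₀.
The data do not give significant evidence of an association between curing temperature and tensile strength.

t = 1.442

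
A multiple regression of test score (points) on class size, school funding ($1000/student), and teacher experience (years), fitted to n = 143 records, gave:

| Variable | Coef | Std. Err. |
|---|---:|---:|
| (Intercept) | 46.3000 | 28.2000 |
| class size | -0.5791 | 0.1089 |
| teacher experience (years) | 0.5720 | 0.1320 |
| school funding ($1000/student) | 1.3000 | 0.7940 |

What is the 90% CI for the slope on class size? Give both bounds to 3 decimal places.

Read off: b = -0.5791, SE = 0.1089 for class size.
df = n − k − 1 = 143 − 3 − 1 = 139.
t* = t_{0.05, 139} = 1.65589.
Margin = t* × SE = 1.65589 × 0.1089 = 0.18033.
CI: -0.5791 ± 0.18033 → (-0.759, -0.399).

(-0.759, -0.399)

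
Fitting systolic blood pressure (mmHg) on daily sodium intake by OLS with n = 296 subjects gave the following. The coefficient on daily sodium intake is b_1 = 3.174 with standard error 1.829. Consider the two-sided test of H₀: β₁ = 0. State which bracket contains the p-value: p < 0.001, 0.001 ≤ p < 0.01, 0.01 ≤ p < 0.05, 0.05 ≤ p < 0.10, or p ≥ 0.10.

t = 3.174 / 1.829 = 1.735.
df = n − 2 = 296 − 2 = 294.
Two-sided p = 2·P(T_{294} > |t|) ≈ 0.0837.
So 0.05 ≤ p < 0.10.

0.05 ≤ p < 0.10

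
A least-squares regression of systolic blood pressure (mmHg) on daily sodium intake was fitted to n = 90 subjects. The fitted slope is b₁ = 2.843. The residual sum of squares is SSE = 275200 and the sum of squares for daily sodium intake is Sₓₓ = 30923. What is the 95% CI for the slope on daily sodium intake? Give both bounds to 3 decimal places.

MSE = SSE/(n − 2) = 275200/88 = 3127.27.
SE(b₁) = √(MSE/Sₓₓ) = √(3127.27/30923) = 0.318011.
df = n − 2 = 88.
t* = t_{0.025, 88} = 1.98729.
Margin = t* × SE = 1.98729 × 0.318011 = 0.63198.
CI: 2.843 ± 0.63198 → (2.211, 3.475).
With 95% confidence, each one-unit increase in daily sodium intake is associated with a change of between 2.211 and 3.475 mmHg in systolic blood pressure.

(2.211, 3.475)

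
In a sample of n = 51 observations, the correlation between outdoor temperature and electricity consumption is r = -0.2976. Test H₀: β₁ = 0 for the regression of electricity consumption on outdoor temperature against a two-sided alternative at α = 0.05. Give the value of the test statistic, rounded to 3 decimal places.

t = -2.182

t = r·√(n − 2)/√(1 − r²) = -0.2976·√49/√0.911434 = -2.182.
df = n − 2 = 49.
Two-sided p ≈ 0.0339, which is < 0.05, so reject H₀.
There is evidence of a linear association between outdoor temperature and electricity consumption.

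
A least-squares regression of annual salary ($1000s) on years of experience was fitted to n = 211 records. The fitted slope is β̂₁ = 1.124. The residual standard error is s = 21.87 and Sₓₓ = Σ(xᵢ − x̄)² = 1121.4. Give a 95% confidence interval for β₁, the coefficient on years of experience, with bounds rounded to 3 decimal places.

SE(β̂₁) = s/√Sₓₓ = 21.87/√1121.4 = 0.653083.
df = n − 2 = 209.
t* = t_{0.025, 209} = 1.971379.
Margin = t* × SE = 1.971379 × 0.653083 = 1.28747.
CI: 1.124 ± 1.28747 → (-0.163, 2.411).
With 95% confidence, each one-unit increase in years of experience is associated with a change of between -0.163 and 2.411 $1000s in annual salary.

(-0.163, 2.411)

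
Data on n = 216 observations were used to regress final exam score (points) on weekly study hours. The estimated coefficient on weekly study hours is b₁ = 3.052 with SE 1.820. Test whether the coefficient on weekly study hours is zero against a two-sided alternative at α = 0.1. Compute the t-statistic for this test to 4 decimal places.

H₀: β₁ = 0 vs H₁: β₁ ≠ 0.
t = (b₁ − β₁⁰)/SE = 3.052 / 1.820 = 1.6769.
df = n − 2 = 216 − 2 = 214.
Two-sided p ≈ 0.0950, which is < 0.1, so reject H₀.
There is evidence that weekly study hours is associated with final exam score.

t = 1.6769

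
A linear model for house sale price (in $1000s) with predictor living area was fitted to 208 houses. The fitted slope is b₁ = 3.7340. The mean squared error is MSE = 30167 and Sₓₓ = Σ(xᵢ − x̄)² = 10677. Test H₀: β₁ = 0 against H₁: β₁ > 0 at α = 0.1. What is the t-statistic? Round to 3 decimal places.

SE(b₁) = √(MSE/Sₓₓ) = √(30167/10677) = 1.6809.
t = 3.7340 / 1.6809 = 2.221.
df = n − 2 = 206.
One-sided p ≈ 0.0137, which is < 0.1, so reject H₀.
There is evidence that the true slope on living area is positive.

t = 2.221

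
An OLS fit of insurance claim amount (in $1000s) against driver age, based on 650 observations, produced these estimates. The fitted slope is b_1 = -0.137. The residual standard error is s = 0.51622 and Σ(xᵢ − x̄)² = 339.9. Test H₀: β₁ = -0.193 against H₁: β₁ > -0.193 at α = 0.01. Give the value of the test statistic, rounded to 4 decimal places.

t = 2.0000

SE(b_1) = s/√Sₓₓ = 0.51622/√339.9 = 0.0280001.
t = (-0.137 − (-0.193)) / 0.0280001 = 2.0000.
df = n − 2 = 648.
One-sided p ≈ 0.0230, which is ≥ 0.01, so fail to reject H₀.
The data do not give significant evidence that the true slope on driver age exceeds -0.193 $1000s per unit.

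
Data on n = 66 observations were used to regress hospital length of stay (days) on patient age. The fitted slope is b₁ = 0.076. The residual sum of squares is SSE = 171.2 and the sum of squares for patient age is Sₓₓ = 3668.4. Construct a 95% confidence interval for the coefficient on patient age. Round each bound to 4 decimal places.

MSE = SSE/(n − 2) = 171.2/64 = 2.675.
SE(b₁) = √(MSE/Sₓₓ) = √(2.675/3668.4) = 0.0270037.
df = n − 2 = 64.
t* = t_{0.025, 64} = 1.99773.
Margin = t* × SE = 1.99773 × 0.0270037 = 0.053946.
CI: 0.076 ± 0.053946 → (0.0221, 0.1299).
With 95% confidence, each one-unit increase in patient age is associated with a change of between 0.0221 and 0.1299 days in hospital length of stay.

(0.0221, 0.1299)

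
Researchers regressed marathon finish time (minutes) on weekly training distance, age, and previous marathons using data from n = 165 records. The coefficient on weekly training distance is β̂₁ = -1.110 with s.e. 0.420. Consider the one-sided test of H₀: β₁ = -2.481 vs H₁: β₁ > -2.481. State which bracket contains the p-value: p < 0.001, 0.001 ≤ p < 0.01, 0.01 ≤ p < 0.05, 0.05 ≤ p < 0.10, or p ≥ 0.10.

t = (-1.110 − (-2.481)) / 0.420 = 3.264.
df = n − k − 1 = 165 − 3 − 1 = 161.
One-sided p = P(T_{161} > t) ≈ 0.0007.
So p < 0.001.

p < 0.001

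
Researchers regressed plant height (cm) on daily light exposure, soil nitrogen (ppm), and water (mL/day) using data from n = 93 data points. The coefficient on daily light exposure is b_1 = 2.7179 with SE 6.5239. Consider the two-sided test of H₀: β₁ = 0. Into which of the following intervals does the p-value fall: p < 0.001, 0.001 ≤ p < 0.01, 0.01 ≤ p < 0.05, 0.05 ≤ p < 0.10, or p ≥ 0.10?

p ≥ 0.10

t = 2.7179 / 6.5239 = 0.417.
df = n − k − 1 = 93 − 3 − 1 = 89.
Two-sided p = 2·P(T_{89} > |t|) ≈ 0.6780.
So p ≥ 0.10.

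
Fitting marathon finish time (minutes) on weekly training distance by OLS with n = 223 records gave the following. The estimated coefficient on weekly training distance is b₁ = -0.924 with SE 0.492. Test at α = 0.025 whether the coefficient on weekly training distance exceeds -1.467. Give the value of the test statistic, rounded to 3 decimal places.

H₀: β₁ = -1.467 vs H₁: β₁ > -1.467.
t = (b₁ − β₁⁰)/SE = (-0.924 − (-1.467)) / 0.492 = 1.104.
df = n − 2 = 223 − 2 = 221.
One-sided p ≈ 0.1355, which is ≥ 0.025, so fail to reject H₀.
The data do not give significant evidence that the true slope on weekly training distance exceeds -1.467 minutes per unit.

t = 1.104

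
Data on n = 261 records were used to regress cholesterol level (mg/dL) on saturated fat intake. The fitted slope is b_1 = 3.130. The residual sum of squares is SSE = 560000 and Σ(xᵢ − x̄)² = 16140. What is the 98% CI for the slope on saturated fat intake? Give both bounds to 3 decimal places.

MSE = SSE/(n − 2) = 560000/259 = 2162.16.
SE(b_1) = √(MSE/Sₓₓ) = √(2162.16/16140) = 0.36601.
df = n − 2 = 259.
t* = t_{0.01, 259} = 2.340831.
Margin = t* × SE = 2.340831 × 0.36601 = 0.85677.
CI: 3.130 ± 0.85677 → (2.273, 3.987).
With 98% confidence, each one-unit increase in saturated fat intake is associated with a change of between 2.273 and 3.987 mg/dL in cholesterol level.

(2.273, 3.987)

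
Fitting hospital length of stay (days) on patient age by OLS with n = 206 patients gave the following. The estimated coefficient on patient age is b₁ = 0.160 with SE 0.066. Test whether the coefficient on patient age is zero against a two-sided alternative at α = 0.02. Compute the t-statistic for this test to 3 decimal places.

t = 2.424

H₀: β₁ = 0 vs H₁: β₁ ≠ 0.
t = (b₁ − β₁⁰)/SE = 0.160 / 0.066 = 2.424.
df = n − 2 = 206 − 2 = 204.
Two-sided p ≈ 0.0162, which is < 0.02, so reject H₀.
There is evidence that patient age is associated with hospital length of stay.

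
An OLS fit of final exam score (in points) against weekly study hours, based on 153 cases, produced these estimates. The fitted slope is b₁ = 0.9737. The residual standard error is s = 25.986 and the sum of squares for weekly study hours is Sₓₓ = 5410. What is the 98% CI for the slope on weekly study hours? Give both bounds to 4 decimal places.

SE(b₁) = s/√Sₓₓ = 25.986/√5410 = 0.353298.
df = n − 2 = 151.
t* = t_{0.01, 151} = 2.351297.
Margin = t* × SE = 2.351297 × 0.353298 = 0.830708.
CI: 0.9737 ± 0.830708 → (0.1430, 1.8044).
With 98% confidence, each one-unit increase in weekly study hours is associated with a change of between 0.1430 and 1.8044 points in final exam score.

(0.1430, 1.8044)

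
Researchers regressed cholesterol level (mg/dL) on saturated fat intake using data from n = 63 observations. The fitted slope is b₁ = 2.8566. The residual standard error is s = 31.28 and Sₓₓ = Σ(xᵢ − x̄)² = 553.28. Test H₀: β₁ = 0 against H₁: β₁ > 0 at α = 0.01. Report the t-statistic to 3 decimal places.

SE(b₁) = s/√Sₓₓ = 31.28/√553.28 = 1.32982.
t = 2.8566 / 1.32982 = 2.148.
df = n − 2 = 61.
One-sided p ≈ 0.0178, which is ≥ 0.01, so fail to reject H₀.
The data do not give significant evidence that the true slope on saturated fat intake is positive.

t = 2.148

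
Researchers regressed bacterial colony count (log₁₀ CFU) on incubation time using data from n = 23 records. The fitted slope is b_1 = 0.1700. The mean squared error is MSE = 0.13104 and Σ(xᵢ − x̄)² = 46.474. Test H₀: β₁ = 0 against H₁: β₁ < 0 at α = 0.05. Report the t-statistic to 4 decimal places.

t = 3.2015

SE(b_1) = √(MSE/Sₓₓ) = √(0.13104/46.474) = 0.0531003.
t = 0.1700 / 0.0531003 = 3.2015.
df = n − 2 = 21.
One-sided p ≈ 0.9979, which is ≥ 0.05, so fail to reject H₀.
The data do not give significant evidence that the true slope on incubation time is negative.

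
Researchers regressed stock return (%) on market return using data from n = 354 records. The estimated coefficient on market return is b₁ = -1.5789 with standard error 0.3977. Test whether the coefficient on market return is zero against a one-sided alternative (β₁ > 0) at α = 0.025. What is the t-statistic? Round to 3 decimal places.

H₀: β₁ = 0 vs H₁: β₁ > 0.
t = (b₁ − β₁⁰)/SE = -1.5789 / 0.3977 = -3.970.
df = n − 2 = 354 − 2 = 352.
One-sided p ≈ 1.0000, which is ≥ 0.025, so fail to reject H₀.
The data do not give significant evidence that the true slope on market return is positive.

t = -3.970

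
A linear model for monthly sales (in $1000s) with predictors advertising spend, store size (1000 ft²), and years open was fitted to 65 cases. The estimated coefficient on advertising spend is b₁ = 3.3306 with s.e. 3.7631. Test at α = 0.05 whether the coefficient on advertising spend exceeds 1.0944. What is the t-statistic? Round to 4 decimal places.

H₀: β₁ = 1.0944 vs H₁: β₁ > 1.0944.
t = (b₁ − β₁⁰)/SE = (3.3306 − 1.0944) / 3.7631 = 0.5942.
df = n − k − 1 = 65 − 3 − 1 = 61.
One-sided p ≈ 0.2773, which is ≥ 0.05, so fail to reject H₀.
The data do not give significant evidence that the true slope on advertising spend exceeds 1.0944 $1000s per unit, holding the other predictors fixed.

t = 0.5942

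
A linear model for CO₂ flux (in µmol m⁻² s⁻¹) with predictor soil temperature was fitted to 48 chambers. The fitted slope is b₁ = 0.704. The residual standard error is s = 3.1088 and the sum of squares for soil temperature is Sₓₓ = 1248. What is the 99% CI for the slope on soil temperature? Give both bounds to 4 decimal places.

(0.4675, 0.9405)

SE(b₁) = s/√Sₓₓ = 3.1088/√1248 = 0.0880006.
df = n − 2 = 46.
t* = t_{0.005, 46} = 2.687013.
Margin = t* × SE = 2.687013 × 0.0880006 = 0.236459.
CI: 0.704 ± 0.236459 → (0.4675, 0.9405).
With 99% confidence, each one-unit increase in soil temperature is associated with a change of between 0.4675 and 0.9405 µmol m⁻² s⁻¹ in CO₂ flux.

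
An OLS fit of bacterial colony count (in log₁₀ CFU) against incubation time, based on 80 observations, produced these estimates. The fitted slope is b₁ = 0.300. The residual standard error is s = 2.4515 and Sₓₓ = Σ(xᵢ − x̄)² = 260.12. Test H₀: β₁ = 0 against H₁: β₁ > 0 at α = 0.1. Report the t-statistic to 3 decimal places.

SE(b₁) = s/√Sₓₓ = 2.4515/√260.12 = 0.152001.
t = 0.300 / 0.152001 = 1.974.
df = n − 2 = 78.
One-sided p ≈ 0.0260, which is < 0.1, so reject H₀.
There is evidence that the true slope on incubation time is positive.

t = 1.974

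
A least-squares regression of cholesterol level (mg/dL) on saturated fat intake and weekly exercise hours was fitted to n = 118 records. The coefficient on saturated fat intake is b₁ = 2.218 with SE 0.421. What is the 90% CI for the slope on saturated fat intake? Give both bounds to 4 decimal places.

(1.5199, 2.9161)

df = n − k − 1 = 118 − 2 − 1 = 115.
t* = t_{0.05, 115} = 1.658212.
Margin = t* × SE = 1.658212 × 0.421 = 0.698107.
CI: 2.218 ± 0.698107 → (1.5199, 2.9161).
With 90% confidence, each one-unit increase in saturated fat intake is associated with a change of between 1.5199 and 2.9161 mg/dL in cholesterol level, holding the other predictors fixed.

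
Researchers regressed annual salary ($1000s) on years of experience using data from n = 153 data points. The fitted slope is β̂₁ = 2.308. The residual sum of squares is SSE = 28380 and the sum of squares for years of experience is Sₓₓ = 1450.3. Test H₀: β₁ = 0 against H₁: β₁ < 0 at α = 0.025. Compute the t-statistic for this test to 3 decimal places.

MSE = SSE/(n − 2) = 28380/151 = 187.947.
SE(β̂₁) = √(MSE/Sₓₓ) = √(187.947/1450.3) = 0.359989.
t = 2.308 / 0.359989 = 6.411.
df = n − 2 = 151.
One-sided p ≈ 1.0000, which is ≥ 0.025, so fail to reject H₀.
The data do not give significant evidence that the true slope on years of experience is negative.

t = 6.411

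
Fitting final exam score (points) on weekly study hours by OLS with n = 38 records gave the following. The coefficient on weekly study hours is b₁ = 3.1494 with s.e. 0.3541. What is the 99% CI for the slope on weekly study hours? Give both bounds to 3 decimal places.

df = n − 2 = 38 − 2 = 36.
t* = t_{0.005, 36} = 2.719485.
Margin = t* × SE = 2.719485 × 0.3541 = 0.96297.
CI: 3.1494 ± 0.96297 → (2.186, 4.112).
With 99% confidence, each one-unit increase in weekly study hours is associated with a change of between 2.186 and 4.112 points in final exam score.

(2.186, 4.112)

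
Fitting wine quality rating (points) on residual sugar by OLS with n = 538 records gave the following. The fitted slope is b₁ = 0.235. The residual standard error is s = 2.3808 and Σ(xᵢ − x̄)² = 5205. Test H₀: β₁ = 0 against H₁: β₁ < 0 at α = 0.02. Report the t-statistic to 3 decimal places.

t = 7.121

SE(b₁) = s/√Sₓₓ = 2.3808/√5205 = 0.0329999.
t = 0.235 / 0.0329999 = 7.121.
df = n − 2 = 536.
One-sided p ≈ 1.0000, which is ≥ 0.02, so fail to reject H₀.
The data do not give significant evidence that the true slope on residual sugar is negative.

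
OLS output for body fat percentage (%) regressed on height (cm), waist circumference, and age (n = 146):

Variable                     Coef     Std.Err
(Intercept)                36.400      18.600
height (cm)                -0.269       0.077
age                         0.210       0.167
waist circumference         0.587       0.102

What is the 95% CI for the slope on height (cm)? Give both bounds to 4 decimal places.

Read off: b = -0.269, SE = 0.077 for height (cm).
df = n − k − 1 = 146 − 3 − 1 = 142.
t* = t_{0.025, 142} = 1.976811.
Margin = t* × SE = 1.976811 × 0.077 = 0.152214.
CI: -0.269 ± 0.152214 → (-0.4212, -0.1168).

(-0.4212, -0.1168)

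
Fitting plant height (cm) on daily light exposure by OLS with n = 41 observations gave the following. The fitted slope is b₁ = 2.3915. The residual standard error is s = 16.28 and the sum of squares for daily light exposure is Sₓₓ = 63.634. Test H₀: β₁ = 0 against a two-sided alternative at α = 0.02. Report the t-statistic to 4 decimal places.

t = 1.1718

SE(b₁) = s/√Sₓₓ = 16.28/√63.634 = 2.04084.
t = 2.3915 / 2.04084 = 1.1718.
df = n − 2 = 39.
Two-sided p ≈ 0.2484, which is ≥ 0.02, so fail to reject H₀.
The data do not give significant evidence of an association between daily light exposure and plant height.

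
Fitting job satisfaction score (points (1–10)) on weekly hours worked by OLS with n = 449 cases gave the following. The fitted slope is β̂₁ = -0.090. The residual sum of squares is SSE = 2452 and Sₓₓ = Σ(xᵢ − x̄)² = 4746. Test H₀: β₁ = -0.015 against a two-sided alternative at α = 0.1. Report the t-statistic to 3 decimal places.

MSE = SSE/(n − 2) = 2452/447 = 5.48546.
SE(β̂₁) = √(MSE/Sₓₓ) = √(5.48546/4746) = 0.0339972.
t = (-0.090 − (-0.015)) / 0.0339972 = -2.206.
df = n − 2 = 447.
Two-sided p ≈ 0.0279, which is < 0.1, so reject H₀.
There is evidence that the true slope on weekly hours worked differs from -0.015 points (1–10) per unit.

t = -2.206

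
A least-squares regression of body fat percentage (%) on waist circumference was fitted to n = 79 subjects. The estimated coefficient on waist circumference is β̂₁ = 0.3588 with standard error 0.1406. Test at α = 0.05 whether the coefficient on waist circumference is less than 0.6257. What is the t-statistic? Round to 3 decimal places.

t = -1.898

H₀: β₁ = 0.6257 vs H₁: β₁ < 0.6257.
t = (β̂₁ − β₁⁰)/SE = (0.3588 − 0.6257) / 0.1406 = -1.898.
df = n − 2 = 79 − 2 = 77.
One-sided p ≈ 0.0307, which is < 0.05, so reject H₀.
There is evidence that the true slope on waist circumference is below 0.6257 % per unit.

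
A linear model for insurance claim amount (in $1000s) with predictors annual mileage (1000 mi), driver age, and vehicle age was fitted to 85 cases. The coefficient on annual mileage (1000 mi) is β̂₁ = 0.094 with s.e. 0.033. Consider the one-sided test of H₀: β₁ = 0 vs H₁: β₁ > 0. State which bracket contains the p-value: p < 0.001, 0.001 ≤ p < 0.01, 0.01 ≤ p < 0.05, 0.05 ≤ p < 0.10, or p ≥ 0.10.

0.001 ≤ p < 0.01

t = 0.094 / 0.033 = 2.848.
df = n − k − 1 = 85 − 3 − 1 = 81.
One-sided p = P(T_{81} > t) ≈ 0.0028.
So 0.001 ≤ p < 0.01.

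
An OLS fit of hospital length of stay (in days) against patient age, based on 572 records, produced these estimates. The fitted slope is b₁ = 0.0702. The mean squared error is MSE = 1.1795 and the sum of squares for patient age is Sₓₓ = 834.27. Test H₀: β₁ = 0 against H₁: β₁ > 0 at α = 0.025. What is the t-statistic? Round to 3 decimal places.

SE(b₁) = √(MSE/Sₓₓ) = √(1.1795/834.27) = 0.0376007.
t = 0.0702 / 0.0376007 = 1.867.
df = n − 2 = 570.
One-sided p ≈ 0.0312, which is ≥ 0.025, so fail to reject H₀.
The data do not give significant evidence that the true slope on patient age is positive.

t = 1.867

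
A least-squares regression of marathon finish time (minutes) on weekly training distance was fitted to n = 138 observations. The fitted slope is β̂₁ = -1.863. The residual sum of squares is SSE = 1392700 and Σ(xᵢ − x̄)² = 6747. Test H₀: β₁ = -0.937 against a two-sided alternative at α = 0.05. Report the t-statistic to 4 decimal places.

t = -0.7516

MSE = SSE/(n − 2) = 1392700/136 = 10240.4.
SE(β̂₁) = √(MSE/Sₓₓ) = √(10240.4/6747) = 1.23198.
t = (-1.863 − (-0.937)) / 1.23198 = -0.7516.
df = n − 2 = 136.
Two-sided p ≈ 0.4536, which is ≥ 0.05, so fail to reject H₀.
The data are consistent with a true slope of -0.937 minutes per unit of weekly training distance.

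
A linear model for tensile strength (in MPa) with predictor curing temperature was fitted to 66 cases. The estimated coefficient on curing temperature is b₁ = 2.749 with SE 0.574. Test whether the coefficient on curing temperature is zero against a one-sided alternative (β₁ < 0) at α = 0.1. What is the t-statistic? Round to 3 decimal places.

H₀: β₁ = 0 vs H₁: β₁ < 0.
t = (b₁ − β₁⁰)/SE = 2.749 / 0.574 = 4.789.
df = n − 2 = 66 − 2 = 64.
One-sided p ≈ 1.0000, which is ≥ 0.1, so fail to reject H₀.
The data do not give significant evidence that the true slope on curing temperature is negative.

t = 4.789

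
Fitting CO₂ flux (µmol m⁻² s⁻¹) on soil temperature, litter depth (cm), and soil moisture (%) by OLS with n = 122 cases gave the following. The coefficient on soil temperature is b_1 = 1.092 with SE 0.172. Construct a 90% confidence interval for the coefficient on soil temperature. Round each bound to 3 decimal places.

(0.807, 1.377)

df = n − k − 1 = 122 − 3 − 1 = 118.
t* = t_{0.05, 118} = 1.65787.
Margin = t* × SE = 1.65787 × 0.172 = 0.28515.
CI: 1.092 ± 0.28515 → (0.807, 1.377).
With 90% confidence, each one-unit increase in soil temperature is associated with a change of between 0.807 and 1.377 µmol m⁻² s⁻¹ in CO₂ flux, holding the other predictors fixed.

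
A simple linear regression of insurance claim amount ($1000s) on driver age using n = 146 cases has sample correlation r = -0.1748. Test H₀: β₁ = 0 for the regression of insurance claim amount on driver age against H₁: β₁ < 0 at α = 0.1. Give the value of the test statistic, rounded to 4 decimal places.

t = r·√(n − 2)/√(1 − r²) = -0.1748·√144/√0.969445 = -2.1304.
df = n − 2 = 144.
One-sided p ≈ 0.0174, which is < 0.1, so reject H₀.
There is evidence of a linear association between driver age and insurance claim amount.

t = -2.1304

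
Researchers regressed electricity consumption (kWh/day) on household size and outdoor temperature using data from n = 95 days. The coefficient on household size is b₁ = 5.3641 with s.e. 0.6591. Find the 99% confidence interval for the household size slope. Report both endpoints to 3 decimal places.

(3.630, 7.098)

df = n − k − 1 = 95 − 2 − 1 = 92.
t* = t_{0.005, 92} = 2.63033.
Margin = t* × SE = 2.63033 × 0.6591 = 1.73365.
CI: 5.3641 ± 1.73365 → (3.630, 7.098).
With 99% confidence, each one-unit increase in household size is associated with a change of between 3.630 and 7.098 kWh/day in electricity consumption, holding the other predictors fixed.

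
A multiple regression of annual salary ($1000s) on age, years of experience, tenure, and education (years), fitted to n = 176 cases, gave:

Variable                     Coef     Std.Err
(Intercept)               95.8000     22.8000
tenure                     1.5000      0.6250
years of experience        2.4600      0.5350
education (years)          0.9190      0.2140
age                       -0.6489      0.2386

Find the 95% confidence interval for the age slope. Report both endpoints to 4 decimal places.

Read off: b = -0.6489, SE = 0.2386 for age.
df = n − k − 1 = 176 − 4 − 1 = 171.
t* = t_{0.025, 171} = 1.973934.
Margin = t* × SE = 1.973934 × 0.2386 = 0.470981.
CI: -0.6489 ± 0.470981 → (-1.1199, -0.1779).

(-1.1199, -0.1779)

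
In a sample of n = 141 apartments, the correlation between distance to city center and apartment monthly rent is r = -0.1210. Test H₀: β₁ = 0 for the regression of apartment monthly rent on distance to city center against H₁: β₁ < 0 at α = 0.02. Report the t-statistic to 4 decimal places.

t = r·√(n − 2)/√(1 − r²) = -0.1210·√139/√0.985359 = -1.4371.
df = n − 2 = 139.
One-sided p ≈ 0.0765, which is ≥ 0.02, so fail to reject H₀.
The data do not give significant evidence of a linear association between distance to city center and apartment monthly rent.

t = -1.4371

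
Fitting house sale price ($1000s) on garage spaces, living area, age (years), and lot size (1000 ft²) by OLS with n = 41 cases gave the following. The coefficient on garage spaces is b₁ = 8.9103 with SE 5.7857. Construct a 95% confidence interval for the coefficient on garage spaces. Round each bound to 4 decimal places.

df = n − k − 1 = 41 − 4 − 1 = 36.
t* = t_{0.025, 36} = 2.028094.
Margin = t* × SE = 2.028094 × 5.7857 = 11.733943.
CI: 8.9103 ± 11.733943 → (-2.8236, 20.6442).
With 95% confidence, each one-unit increase in garage spaces is associated with a change of between -2.8236 and 20.6442 $1000s in house sale price, holding the other predictors fixed.

(-2.8236, 20.6442)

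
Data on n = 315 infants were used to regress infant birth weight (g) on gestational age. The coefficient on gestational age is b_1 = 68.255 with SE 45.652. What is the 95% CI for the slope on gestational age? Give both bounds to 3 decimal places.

df = n − 2 = 315 − 2 = 313.
t* = t_{0.025, 313} = 1.967572.
Margin = t* × SE = 1.967572 × 45.652 = 89.82360.
CI: 68.255 ± 89.82360 → (-21.569, 158.079).
With 95% confidence, each one-unit increase in gestational age is associated with a change of between -21.569 and 158.079 g in infant birth weight.

(-21.569, 158.079)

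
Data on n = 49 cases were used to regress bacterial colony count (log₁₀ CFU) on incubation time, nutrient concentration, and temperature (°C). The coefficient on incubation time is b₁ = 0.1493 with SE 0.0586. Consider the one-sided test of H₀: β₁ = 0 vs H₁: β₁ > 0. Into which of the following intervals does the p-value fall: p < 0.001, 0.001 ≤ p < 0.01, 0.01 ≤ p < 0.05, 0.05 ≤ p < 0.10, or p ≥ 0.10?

t = 0.1493 / 0.0586 = 2.548.
df = n − k − 1 = 49 − 3 − 1 = 45.
One-sided p = P(T_{45} > t) ≈ 0.0072.
So 0.001 ≤ p < 0.01.

0.001 ≤ p < 0.01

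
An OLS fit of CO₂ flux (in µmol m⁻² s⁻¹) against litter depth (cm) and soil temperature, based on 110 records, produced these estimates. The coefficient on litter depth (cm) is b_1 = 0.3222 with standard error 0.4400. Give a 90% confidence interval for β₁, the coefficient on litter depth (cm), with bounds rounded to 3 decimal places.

(-0.408, 1.052)

df = n − k − 1 = 110 − 2 − 1 = 107.
t* = t_{0.05, 107} = 1.659219.
Margin = t* × SE = 1.659219 × 0.4400 = 0.73006.
CI: 0.3222 ± 0.73006 → (-0.408, 1.052).
With 90% confidence, each one-unit increase in litter depth (cm) is associated with a change of between -0.408 and 1.052 µmol m⁻² s⁻¹ in CO₂ flux, holding the other predictors fixed.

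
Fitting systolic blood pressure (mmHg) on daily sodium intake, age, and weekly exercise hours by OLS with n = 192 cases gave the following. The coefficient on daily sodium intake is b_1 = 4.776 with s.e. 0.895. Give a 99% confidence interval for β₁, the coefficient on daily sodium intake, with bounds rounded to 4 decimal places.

df = n − k − 1 = 192 − 3 − 1 = 188.
t* = t_{0.005, 188} = 2.602233.
Margin = t* × SE = 2.602233 × 0.895 = 2.328998.
CI: 4.776 ± 2.328998 → (2.4470, 7.1050).
With 99% confidence, each one-unit increase in daily sodium intake is associated with a change of between 2.4470 and 7.1050 mmHg in systolic blood pressure, holding the other predictors fixed.

(2.4470, 7.1050)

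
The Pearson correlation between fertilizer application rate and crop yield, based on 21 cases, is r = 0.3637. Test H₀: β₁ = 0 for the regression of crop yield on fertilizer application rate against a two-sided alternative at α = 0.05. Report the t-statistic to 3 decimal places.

t = 1.702

t = r·√(n − 2)/√(1 − r²) = 0.3637·√19/√0.867722 = 1.702.
df = n − 2 = 19.
Two-sided p ≈ 0.1051, which is ≥ 0.05, so fail to reject H₀.
The data do not give significant evidence of a linear association between fertilizer application rate and crop yield.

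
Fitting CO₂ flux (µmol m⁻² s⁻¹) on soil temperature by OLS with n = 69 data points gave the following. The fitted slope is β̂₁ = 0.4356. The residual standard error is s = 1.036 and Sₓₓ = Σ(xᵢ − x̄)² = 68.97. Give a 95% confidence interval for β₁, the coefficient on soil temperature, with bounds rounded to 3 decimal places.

SE(β̂₁) = s/√Sₓₓ = 1.036/√68.97 = 0.124747.
df = n − 2 = 67.
t* = t_{0.025, 67} = 1.996008.
Margin = t* × SE = 1.996008 × 0.124747 = 0.24900.
CI: 0.4356 ± 0.24900 → (0.187, 0.685).
With 95% confidence, each one-unit increase in soil temperature is associated with a change of between 0.187 and 0.685 µmol m⁻² s⁻¹ in CO₂ flux.

(0.187, 0.685)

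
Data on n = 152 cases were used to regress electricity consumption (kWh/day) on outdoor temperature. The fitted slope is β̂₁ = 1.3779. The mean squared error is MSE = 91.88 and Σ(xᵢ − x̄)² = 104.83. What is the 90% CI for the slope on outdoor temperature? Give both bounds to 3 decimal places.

SE(β̂₁) = √(MSE/Sₓₓ) = √(91.88/104.83) = 0.936198.
df = n − 2 = 150.
t* = t_{0.05, 150} = 1.655076.
Margin = t* × SE = 1.655076 × 0.936198 = 1.54948.
CI: 1.3779 ± 1.54948 → (-0.172, 2.927).
With 90% confidence, each one-unit increase in outdoor temperature is associated with a change of between -0.172 and 2.927 kWh/day in electricity consumption.

(-0.172, 2.927)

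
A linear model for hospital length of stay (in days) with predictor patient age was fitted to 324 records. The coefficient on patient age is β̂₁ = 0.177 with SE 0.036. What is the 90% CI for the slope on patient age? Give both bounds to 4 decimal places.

(0.1176, 0.2364)

df = n − 2 = 324 − 2 = 322.
t* = t_{0.05, 322} = 1.6496.
Margin = t* × SE = 1.6496 × 0.036 = 0.059386.
CI: 0.177 ± 0.059386 → (0.1176, 0.2364).
With 90% confidence, each one-unit increase in patient age is associated with a change of between 0.1176 and 0.2364 days in hospital length of stay.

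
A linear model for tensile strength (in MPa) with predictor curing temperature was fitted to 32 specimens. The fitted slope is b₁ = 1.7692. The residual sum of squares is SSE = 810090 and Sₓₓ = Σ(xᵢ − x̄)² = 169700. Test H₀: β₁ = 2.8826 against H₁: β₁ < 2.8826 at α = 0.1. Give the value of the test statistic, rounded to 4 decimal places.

MSE = SSE/(n − 2) = 810090/30 = 27003.
SE(b₁) = √(MSE/Sₓₓ) = √(27003/169700) = 0.398901.
t = (1.7692 − 2.8826) / 0.398901 = -2.7912.
df = n − 2 = 30.
One-sided p ≈ 0.0045, which is < 0.1, so reject H₀.
There is evidence that the true slope on curing temperature is below 2.8826 MPa per unit.

t = -2.7912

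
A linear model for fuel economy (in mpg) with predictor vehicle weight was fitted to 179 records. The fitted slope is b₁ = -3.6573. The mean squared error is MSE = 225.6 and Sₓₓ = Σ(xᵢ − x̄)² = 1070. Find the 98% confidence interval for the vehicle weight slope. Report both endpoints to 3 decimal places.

SE(b₁) = √(MSE/Sₓₓ) = √(225.6/1070) = 0.459174.
df = n − 2 = 177.
t* = t_{0.01, 177} = 2.3476.
Margin = t* × SE = 2.3476 × 0.459174 = 1.07796.
CI: -3.6573 ± 1.07796 → (-4.735, -2.579).
With 98% confidence, each one-unit increase in vehicle weight is associated with a change of between -4.735 and -2.579 mpg in fuel economy.

(-4.735, -2.579)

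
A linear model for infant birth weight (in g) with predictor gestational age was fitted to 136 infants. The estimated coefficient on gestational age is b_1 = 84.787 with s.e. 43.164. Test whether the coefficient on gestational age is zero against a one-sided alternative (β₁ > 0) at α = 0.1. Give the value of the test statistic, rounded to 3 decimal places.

t = 1.964

H₀: β₁ = 0 vs H₁: β₁ > 0.
t = (b_1 − β₁⁰)/SE = 84.787 / 43.164 = 1.964.
df = n − 2 = 136 − 2 = 134.
One-sided p ≈ 0.0258, which is < 0.1, so reject H₀.
There is evidence that the true slope on gestational age is positive.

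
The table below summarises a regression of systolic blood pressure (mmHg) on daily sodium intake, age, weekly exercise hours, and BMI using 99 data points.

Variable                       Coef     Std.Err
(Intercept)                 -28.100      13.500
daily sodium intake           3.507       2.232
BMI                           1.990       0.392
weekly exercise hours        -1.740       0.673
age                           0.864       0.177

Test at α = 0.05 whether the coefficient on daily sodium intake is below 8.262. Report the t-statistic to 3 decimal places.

Read off: b = 3.507, SE = 2.232 for daily sodium intake.
H₀: β₁ = 8.262 vs H₁: β₁ < 8.262.
t = (3.507 − 8.262) / 2.232 = -2.130.
df = n − k − 1 = 99 − 4 − 1 = 94.
One-sided p ≈ 0.0179, which is < 0.05, so reject H₀.
There is evidence that the true slope on daily sodium intake is below 8.262 mmHg per unit, holding the other predictors fixed.

t = -2.130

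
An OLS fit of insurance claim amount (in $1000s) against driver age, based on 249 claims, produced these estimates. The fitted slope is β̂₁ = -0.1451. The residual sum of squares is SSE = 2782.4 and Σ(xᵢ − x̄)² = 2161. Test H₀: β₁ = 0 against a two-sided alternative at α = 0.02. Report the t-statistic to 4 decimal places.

MSE = SSE/(n − 2) = 2782.4/247 = 11.2648.
SE(β̂₁) = √(MSE/Sₓₓ) = √(11.2648/2161) = 0.0721995.
t = -0.1451 / 0.0721995 = -2.0097.
df = n − 2 = 247.
Two-sided p ≈ 0.0455, which is ≥ 0.02, so fail to reject H₀.
The data do not give significant evidence of an association between driver age and insurance claim amount.

t = -2.0097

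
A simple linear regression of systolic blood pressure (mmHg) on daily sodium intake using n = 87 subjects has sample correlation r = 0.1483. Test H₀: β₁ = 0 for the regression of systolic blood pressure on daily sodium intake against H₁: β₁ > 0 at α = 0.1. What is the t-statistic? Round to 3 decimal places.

t = r·√(n − 2)/√(1 − r²) = 0.1483·√85/√0.978007 = 1.383.
df = n − 2 = 85.
One-sided p ≈ 0.0852, which is < 0.1, so reject H₀.
There is evidence of a linear association between daily sodium intake and systolic blood pressure.

t = 1.383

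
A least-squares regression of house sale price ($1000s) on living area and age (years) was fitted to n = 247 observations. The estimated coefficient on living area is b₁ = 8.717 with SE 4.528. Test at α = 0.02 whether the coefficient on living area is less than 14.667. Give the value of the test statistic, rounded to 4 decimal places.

H₀: β₁ = 14.667 vs H₁: β₁ < 14.667.
t = (b₁ − β₁⁰)/SE = (8.717 − 14.667) / 4.528 = -1.3140.
df = n − k − 1 = 247 − 2 − 1 = 244.
One-sided p ≈ 0.0950, which is ≥ 0.02, so fail to reject H₀.
The data do not give significant evidence that the true slope on living area is below 14.667 $1000s per unit, holding the other predictors fixed.

t = -1.3140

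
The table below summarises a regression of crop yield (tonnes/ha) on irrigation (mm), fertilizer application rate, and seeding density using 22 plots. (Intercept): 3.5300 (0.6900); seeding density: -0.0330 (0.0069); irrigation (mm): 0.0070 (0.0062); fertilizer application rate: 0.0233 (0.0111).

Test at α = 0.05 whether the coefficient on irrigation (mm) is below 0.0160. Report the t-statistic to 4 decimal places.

t = -1.4516

Read off: b = 0.0070, SE = 0.0062 for irrigation (mm).
H₀: β₁ = 0.0160 vs H₁: β₁ < 0.0160.
t = (0.0070 − 0.0160) / 0.0062 = -1.4516.
df = n − k − 1 = 22 − 3 − 1 = 18.
One-sided p ≈ 0.0819, which is ≥ 0.05, so fail to reject H₀.
The data do not give significant evidence that the true slope on irrigation (mm) is below 0.0160 tonnes/ha per unit, holding the other predictors fixed.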